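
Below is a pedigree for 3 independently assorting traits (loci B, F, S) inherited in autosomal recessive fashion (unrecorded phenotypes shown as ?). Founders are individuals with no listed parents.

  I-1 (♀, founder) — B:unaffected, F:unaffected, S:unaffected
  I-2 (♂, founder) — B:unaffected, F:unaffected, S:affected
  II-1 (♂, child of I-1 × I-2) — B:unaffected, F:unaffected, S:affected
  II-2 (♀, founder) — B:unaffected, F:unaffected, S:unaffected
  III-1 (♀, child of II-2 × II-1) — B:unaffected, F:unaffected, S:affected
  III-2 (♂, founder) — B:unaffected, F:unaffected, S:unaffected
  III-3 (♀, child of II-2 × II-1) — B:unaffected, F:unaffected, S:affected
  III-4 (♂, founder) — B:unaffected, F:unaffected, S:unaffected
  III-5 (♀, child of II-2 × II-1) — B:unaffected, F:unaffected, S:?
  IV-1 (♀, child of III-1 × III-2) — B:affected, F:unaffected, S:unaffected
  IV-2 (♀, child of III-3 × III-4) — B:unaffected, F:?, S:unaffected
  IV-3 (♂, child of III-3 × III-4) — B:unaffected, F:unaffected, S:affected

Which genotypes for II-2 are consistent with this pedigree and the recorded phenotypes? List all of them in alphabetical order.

B/I-1 un ·: BB|Bb
B/I-2 un ·: BB|Bb
B/II-1 un I-1×I-2: BB|Bb
B/II-2 un ·: BB|Bb
B/III-1 un II-2×II-1: Bb
B/III-2 un ·: Bb
B/III-3 un II-2×II-1: BB|Bb
B/III-4 un ·: BB|Bb
B/III-5 un II-2×II-1: BB|Bb
B/IV-1 aff III-1×III-2: bb
B/IV-2 un III-3×III-4: BB|Bb
B/IV-3 un III-3×III-4: BB|Bb
⇒ B over [I-1,I-2,II-1,II-2,III-1,III-2,III-3,III-4,III-5,IV-1,IV-2,IV-3]: 260 consistent
F/I-1 un ·: FF|Ff
F/I-2 un ·: FF|Ff
F/II-1 un I-1×I-2: FF|Ff
F/II-2 un ·: FF|Ff
F/III-1 un II-2×II-1: FF|Ff
F/III-2 un ·: FF|Ff
F/III-3 un II-2×II-1: FF|Ff
F/III-4 un ·: FF|Ff
F/III-5 un II-2×II-1: FF|Ff
F/IV-1 un III-1×III-2: FF|Ff
F/IV-2 ? III-3×III-4: FF|Ff|ff
F/IV-3 un III-3×III-4: FF|Ff
⇒ F over [I-1,I-2,II-1,II-2,III-1,III-2,III-3,III-4,III-5,IV-1,IV-2,IV-3]: 2160 consistent
S/I-1 un ·: Ss
S/I-2 aff ·: ss
S/II-1 aff I-1×I-2: ss
S/II-2 un ·: Ss
S/III-1 aff II-2×II-1: ss
S/III-2 un ·: SS|Ss
S/III-3 aff II-2×II-1: ss
S/III-4 un ·: Ss
S/III-5 ? II-2×II-1: Ss|ss
S/IV-1 un III-1×III-2: Ss
S/IV-2 un III-3×III-4: Ss
S/IV-3 aff III-3×III-4: ss
⇒ S over [I-1,I-2,II-1,II-2,III-1,III-2,III-3,III-4,III-5,IV-1,IV-2,IV-3]: 4 consistent

II-2 ∈ {BB FF Ss, BB Ff Ss, Bb FF Ss, Bb Ff Ss}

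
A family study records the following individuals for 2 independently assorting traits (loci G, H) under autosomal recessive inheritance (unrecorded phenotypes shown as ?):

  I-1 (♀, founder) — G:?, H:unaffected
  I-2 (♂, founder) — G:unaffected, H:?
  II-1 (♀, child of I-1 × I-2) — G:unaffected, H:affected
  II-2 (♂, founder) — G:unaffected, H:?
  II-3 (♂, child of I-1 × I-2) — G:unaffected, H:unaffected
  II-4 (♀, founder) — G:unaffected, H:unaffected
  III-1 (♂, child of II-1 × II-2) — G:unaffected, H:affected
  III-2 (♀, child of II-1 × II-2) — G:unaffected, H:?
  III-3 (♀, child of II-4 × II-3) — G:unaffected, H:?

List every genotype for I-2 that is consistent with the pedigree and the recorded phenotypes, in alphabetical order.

I-2 ∈ {GG Hh, GG hh, Gg Hh, Gg hh}

G/I-1 ? ·: GG|Gg|gg
G/I-2 un ·: GG|Gg
G/II-1 un I-1×I-2: GG|Gg
G/II-2 un ·: GG|Gg
G/II-3 un I-1×I-2: GG|Gg
G/II-4 un ·: GG|Gg
G/III-1 un II-1×II-2: GG|Gg
G/III-2 un II-1×II-2: GG|Gg
G/III-3 un II-4×II-3: GG|Gg
⇒ G over [I-1,I-2,II-1,II-2,II-3,II-4,III-1,III-2,III-3]: 352 consistent
H/I-1 un ·: Hh
H/I-2 ? ·: Hh|hh
H/II-1 aff I-1×I-2: hh
H/II-2 ? ·: Hh|hh
H/II-3 un I-1×I-2: HH|Hh
H/II-4 un ·: HH|Hh
H/III-1 aff II-1×II-2: hh
H/III-2 ? II-1×II-2: Hh|hh
H/III-3 ? II-4×II-3: HH|Hh|hh
⇒ H over [I-1,I-2,II-1,II-2,II-3,II-4,III-1,III-2,III-3]: 39 consistent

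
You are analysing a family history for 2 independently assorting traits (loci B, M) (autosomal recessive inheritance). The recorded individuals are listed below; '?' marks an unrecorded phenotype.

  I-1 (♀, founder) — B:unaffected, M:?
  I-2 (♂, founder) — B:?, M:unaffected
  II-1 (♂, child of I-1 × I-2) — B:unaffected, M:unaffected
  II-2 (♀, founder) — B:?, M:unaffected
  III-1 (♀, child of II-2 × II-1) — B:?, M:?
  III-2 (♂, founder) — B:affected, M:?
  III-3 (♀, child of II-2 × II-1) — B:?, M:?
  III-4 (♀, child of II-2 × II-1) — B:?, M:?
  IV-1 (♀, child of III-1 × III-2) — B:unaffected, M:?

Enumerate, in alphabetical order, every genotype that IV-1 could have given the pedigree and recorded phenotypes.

IV-1 ∈ {Bb MM, Bb Mm, Bb mm}

B/I-1 un ·: BB|Bb
B/I-2 ? ·: BB|Bb|bb
B/II-1 un I-1×I-2: BB|Bb
B/II-2 ? ·: BB|Bb|bb
B/III-1 ? II-2×II-1: BB|Bb
B/III-2 aff ·: bb
B/III-3 ? II-2×II-1: BB|Bb|bb
B/III-4 ? II-2×II-1: BB|Bb|bb
B/IV-1 un III-1×III-2: Bb
⇒ B over [I-1,I-2,II-1,II-2,III-1,III-2,III-3,III-4,IV-1]: 190 consistent
M/I-1 ? ·: MM|Mm|mm
M/I-2 un ·: MM|Mm
M/II-1 un I-1×I-2: MM|Mm
M/II-2 un ·: MM|Mm
M/III-1 ? II-2×II-1: MM|Mm|mm
M/III-2 ? ·: MM|Mm|mm
M/III-3 ? II-2×II-1: MM|Mm|mm
M/III-4 ? II-2×II-1: MM|Mm|mm
M/IV-1 ? III-1×III-2: MM|Mm|mm
⇒ M over [I-1,I-2,II-1,II-2,III-1,III-2,III-3,III-4,IV-1]: 1087 consistent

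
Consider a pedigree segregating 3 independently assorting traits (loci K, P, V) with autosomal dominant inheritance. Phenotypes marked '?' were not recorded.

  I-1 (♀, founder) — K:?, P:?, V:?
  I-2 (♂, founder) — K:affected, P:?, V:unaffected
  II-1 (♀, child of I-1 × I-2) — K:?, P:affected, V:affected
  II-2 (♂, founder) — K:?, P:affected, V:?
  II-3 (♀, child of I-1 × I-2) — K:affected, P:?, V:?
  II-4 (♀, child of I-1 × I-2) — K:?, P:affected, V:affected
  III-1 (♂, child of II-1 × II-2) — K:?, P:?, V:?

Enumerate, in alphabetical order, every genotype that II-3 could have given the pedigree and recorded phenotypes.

K/I-1 ? ·: kk|Kk|KK
K/I-2 aff ·: Kk|KK
K/II-1 ? I-1×I-2: kk|Kk|KK
K/II-2 ? ·: kk|Kk|KK
K/II-3 aff I-1×I-2: Kk|KK
K/II-4 ? I-1×I-2: kk|Kk|KK
K/III-1 ? II-1×II-2: kk|Kk|KK
⇒ K over [I-1,I-2,II-1,II-2,II-3,II-4,III-1]: 211 consistent
P/I-1 ? ·: pp|Pp|PP
P/I-2 ? ·: pp|Pp|PP
P/II-1 aff I-1×I-2: Pp|PP
P/II-2 aff ·: Pp|PP
P/II-3 ? I-1×I-2: pp|Pp|PP
P/II-4 aff I-1×I-2: Pp|PP
P/III-1 ? II-1×II-2: pp|Pp|PP
⇒ P over [I-1,I-2,II-1,II-2,II-3,II-4,III-1]: 145 consistent
V/I-1 ? ·: Vv|VV
V/I-2 un ·: vv
V/II-1 aff I-1×I-2: Vv
V/II-2 ? ·: vv|Vv|VV
V/II-3 ? I-1×I-2: vv|Vv
V/II-4 aff I-1×I-2: Vv
V/III-1 ? II-1×II-2: vv|Vv|VV
⇒ V over [I-1,I-2,II-1,II-2,II-3,II-4,III-1]: 21 consistent

II-3 ∈ {KK PP Vv, KK PP vv, KK Pp Vv, KK Pp vv, KK pp Vv, KK pp vv, Kk PP Vv, Kk PP vv, Kk Pp Vv, Kk Pp vv, Kk pp Vv, Kk pp vv}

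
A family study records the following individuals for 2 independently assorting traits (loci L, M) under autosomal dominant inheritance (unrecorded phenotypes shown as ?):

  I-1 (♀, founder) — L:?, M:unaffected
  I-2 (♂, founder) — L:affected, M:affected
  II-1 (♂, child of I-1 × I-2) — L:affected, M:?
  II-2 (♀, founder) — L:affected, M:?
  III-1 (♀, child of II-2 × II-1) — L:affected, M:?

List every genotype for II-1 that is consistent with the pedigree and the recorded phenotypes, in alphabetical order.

II-1 ∈ {LL Mm, LL mm, Ll Mm, Ll mm}

L/I-1 ? ·: ll|Ll|LL
L/I-2 aff ·: Ll|LL
L/II-1 aff I-1×I-2: Ll|LL
L/II-2 aff ·: Ll|LL
L/III-1 aff II-2×II-1: Ll|LL
⇒ L over [I-1,I-2,II-1,II-2,III-1]: 32 consistent
M/I-1 un ·: mm
M/I-2 aff ·: Mm|MM
M/II-1 ? I-1×I-2: mm|Mm
M/II-2 ? ·: mm|Mm|MM
M/III-1 ? II-2×II-1: mm|Mm|MM
⇒ M over [I-1,I-2,II-1,II-2,III-1]: 18 consistent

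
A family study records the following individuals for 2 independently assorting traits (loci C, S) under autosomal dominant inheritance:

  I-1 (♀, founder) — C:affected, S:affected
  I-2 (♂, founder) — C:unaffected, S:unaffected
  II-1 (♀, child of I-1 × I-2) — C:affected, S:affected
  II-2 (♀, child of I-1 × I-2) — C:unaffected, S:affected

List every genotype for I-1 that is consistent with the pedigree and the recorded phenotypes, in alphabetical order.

I-1 ∈ {Cc SS, Cc Ss}

C/I-1 aff ·: Cc
C/I-2 un ·: cc
C/II-1 aff I-1×I-2: Cc
C/II-2 un I-1×I-2: cc
⇒ C over [I-1,I-2,II-1,II-2]: 1 consistent
S/I-1 aff ·: Ss|SS
S/I-2 un ·: ss
S/II-1 aff I-1×I-2: Ss
S/II-2 aff I-1×I-2: Ss
⇒ S over [I-1,I-2,II-1,II-2]: 2 consistent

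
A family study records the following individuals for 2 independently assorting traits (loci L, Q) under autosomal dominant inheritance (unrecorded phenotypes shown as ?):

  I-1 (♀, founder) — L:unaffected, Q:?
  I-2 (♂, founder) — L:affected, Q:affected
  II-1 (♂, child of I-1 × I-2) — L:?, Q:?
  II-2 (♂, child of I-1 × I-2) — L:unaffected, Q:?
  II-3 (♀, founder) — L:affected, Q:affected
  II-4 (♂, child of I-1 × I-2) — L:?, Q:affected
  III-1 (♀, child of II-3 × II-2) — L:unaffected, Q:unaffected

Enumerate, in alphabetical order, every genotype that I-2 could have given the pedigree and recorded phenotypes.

I-2 ∈ {Ll QQ, Ll Qq}

L/I-1 un ·: ll
L/I-2 aff ·: Ll
L/II-1 ? I-1×I-2: ll|Ll
L/II-2 un I-1×I-2: ll
L/II-3 aff ·: Ll
L/II-4 ? I-1×I-2: ll|Ll
L/III-1 un II-3×II-2: ll
⇒ L over [I-1,I-2,II-1,II-2,II-3,II-4,III-1]: 4 consistent
Q/I-1 ? ·: qq|Qq|QQ
Q/I-2 aff ·: Qq|QQ
Q/II-1 ? I-1×I-2: qq|Qq|QQ
Q/II-2 ? I-1×I-2: qq|Qq
Q/II-3 aff ·: Qq
Q/II-4 aff I-1×I-2: Qq|QQ
Q/III-1 un II-3×II-2: qq
⇒ Q over [I-1,I-2,II-1,II-2,II-3,II-4,III-1]: 25 consistent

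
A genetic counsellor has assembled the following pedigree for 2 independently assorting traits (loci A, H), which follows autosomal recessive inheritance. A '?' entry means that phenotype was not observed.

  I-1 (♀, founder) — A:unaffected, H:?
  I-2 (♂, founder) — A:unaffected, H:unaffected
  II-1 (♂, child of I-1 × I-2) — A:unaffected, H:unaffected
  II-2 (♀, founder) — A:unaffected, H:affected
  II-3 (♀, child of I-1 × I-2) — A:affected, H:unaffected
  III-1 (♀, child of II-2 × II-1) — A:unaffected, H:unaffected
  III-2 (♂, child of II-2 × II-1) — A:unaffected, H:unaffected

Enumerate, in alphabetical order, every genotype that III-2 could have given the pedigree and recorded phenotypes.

A/I-1 un ·: Aa
A/I-2 un ·: Aa
A/II-1 un I-1×I-2: AA|Aa
A/II-2 un ·: AA|Aa
A/II-3 aff I-1×I-2: aa
A/III-1 un II-2×II-1: AA|Aa
A/III-2 un II-2×II-1: AA|Aa
⇒ A over [I-1,I-2,II-1,II-2,II-3,III-1,III-2]: 13 consistent
H/I-1 ? ·: HH|Hh|hh
H/I-2 un ·: HH|Hh
H/II-1 un I-1×I-2: HH|Hh
H/II-2 aff ·: hh
H/II-3 un I-1×I-2: HH|Hh
H/III-1 un II-2×II-1: Hh
H/III-2 un II-2×II-1: Hh
⇒ H over [I-1,I-2,II-1,II-2,II-3,III-1,III-2]: 15 consistent

III-2 ∈ {AA Hh, Aa Hh}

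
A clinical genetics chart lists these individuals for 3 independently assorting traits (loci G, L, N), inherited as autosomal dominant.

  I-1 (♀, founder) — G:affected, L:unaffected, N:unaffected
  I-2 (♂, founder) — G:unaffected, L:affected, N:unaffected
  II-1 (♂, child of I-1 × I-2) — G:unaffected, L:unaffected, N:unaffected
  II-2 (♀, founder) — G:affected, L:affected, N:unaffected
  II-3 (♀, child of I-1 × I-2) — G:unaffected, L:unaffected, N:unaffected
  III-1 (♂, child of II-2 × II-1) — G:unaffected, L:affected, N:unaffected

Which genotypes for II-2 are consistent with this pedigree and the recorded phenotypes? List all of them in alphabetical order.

II-2 ∈ {Gg LL nn, Gg Ll nn}

G/I-1 aff ·: Gg
G/I-2 un ·: gg
G/II-1 un I-1×I-2: gg
G/II-2 aff ·: Gg
G/II-3 un I-1×I-2: gg
G/III-1 un II-2×II-1: gg
⇒ G over [I-1,I-2,II-1,II-2,II-3,III-1]: 1 consistent
L/I-1 un ·: ll
L/I-2 aff ·: Ll
L/II-1 un I-1×I-2: ll
L/II-2 aff ·: Ll|LL
L/II-3 un I-1×I-2: ll
L/III-1 aff II-2×II-1: Ll
⇒ L over [I-1,I-2,II-1,II-2,II-3,III-1]: 2 consistent
N/I-1 un ·: nn
N/I-2 un ·: nn
N/II-1 un I-1×I-2: nn
N/II-2 un ·: nn
N/II-3 un I-1×I-2: nn
N/III-1 un II-2×II-1: nn
⇒ N over [I-1,I-2,II-1,II-2,II-3,III-1]: 1 consistent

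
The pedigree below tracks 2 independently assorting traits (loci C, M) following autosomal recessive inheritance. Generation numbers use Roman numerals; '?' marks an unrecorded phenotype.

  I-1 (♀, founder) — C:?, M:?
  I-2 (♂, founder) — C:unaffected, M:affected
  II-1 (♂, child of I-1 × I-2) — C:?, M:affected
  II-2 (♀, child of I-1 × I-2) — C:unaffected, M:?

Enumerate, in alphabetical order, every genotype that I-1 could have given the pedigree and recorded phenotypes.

C/I-1 ? ·: CC|Cc|cc
C/I-2 un ·: CC|Cc
C/II-1 ? I-1×I-2: CC|Cc|cc
C/II-2 un I-1×I-2: CC|Cc
⇒ C over [I-1,I-2,II-1,II-2]: 18 consistent
M/I-1 ? ·: Mm|mm
M/I-2 aff ·: mm
M/II-1 aff I-1×I-2: mm
M/II-2 ? I-1×I-2: Mm|mm
⇒ M over [I-1,I-2,II-1,II-2]: 3 consistent

I-1 ∈ {CC Mm, CC mm, Cc Mm, Cc mm, cc Mm, cc mm}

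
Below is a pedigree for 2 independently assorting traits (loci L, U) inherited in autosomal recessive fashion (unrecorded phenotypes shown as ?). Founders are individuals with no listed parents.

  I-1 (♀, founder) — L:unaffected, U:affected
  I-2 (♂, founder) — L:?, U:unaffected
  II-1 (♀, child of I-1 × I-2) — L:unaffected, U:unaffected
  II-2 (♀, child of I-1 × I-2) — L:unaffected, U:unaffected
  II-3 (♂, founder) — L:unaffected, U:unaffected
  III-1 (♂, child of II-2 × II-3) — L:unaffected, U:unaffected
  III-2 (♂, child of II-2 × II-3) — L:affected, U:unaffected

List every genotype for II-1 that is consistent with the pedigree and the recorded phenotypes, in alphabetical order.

II-1 ∈ {LL Uu, Ll Uu}

L/I-1 un ·: LL|Ll
L/I-2 ? ·: LL|Ll|ll
L/II-1 un I-1×I-2: LL|Ll
L/II-2 un I-1×I-2: Ll
L/II-3 un ·: Ll
L/III-1 un II-2×II-3: LL|Ll
L/III-2 aff II-2×II-3: ll
⇒ L over [I-1,I-2,II-1,II-2,II-3,III-1,III-2]: 16 consistent
U/I-1 aff ·: uu
U/I-2 un ·: UU|Uu
U/II-1 un I-1×I-2: Uu
U/II-2 un I-1×I-2: Uu
U/II-3 un ·: UU|Uu
U/III-1 un II-2×II-3: UU|Uu
U/III-2 un II-2×II-3: UU|Uu
⇒ U over [I-1,I-2,II-1,II-2,II-3,III-1,III-2]: 16 consistent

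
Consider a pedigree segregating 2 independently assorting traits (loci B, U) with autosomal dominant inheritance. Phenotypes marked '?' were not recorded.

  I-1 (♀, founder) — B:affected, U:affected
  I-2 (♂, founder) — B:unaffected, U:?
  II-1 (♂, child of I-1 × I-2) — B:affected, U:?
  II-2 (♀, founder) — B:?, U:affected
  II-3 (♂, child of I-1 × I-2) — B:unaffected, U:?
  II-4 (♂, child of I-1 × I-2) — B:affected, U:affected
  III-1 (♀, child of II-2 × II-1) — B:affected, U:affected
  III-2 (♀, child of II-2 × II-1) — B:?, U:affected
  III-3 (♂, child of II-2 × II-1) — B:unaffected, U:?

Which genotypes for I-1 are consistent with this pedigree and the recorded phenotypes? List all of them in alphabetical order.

I-1 ∈ {Bb UU, Bb Uu}

B/I-1 aff ·: Bb
B/I-2 un ·: bb
B/II-1 aff I-1×I-2: Bb
B/II-2 ? ·: bb|Bb
B/II-3 un I-1×I-2: bb
B/II-4 aff I-1×I-2: Bb
B/III-1 aff II-2×II-1: Bb|BB
B/III-2 ? II-2×II-1: bb|Bb|BB
B/III-3 un II-2×II-1: bb
⇒ B over [I-1,I-2,II-1,II-2,II-3,II-4,III-1,III-2,III-3]: 8 consistent
U/I-1 aff ·: Uu|UU
U/I-2 ? ·: uu|Uu|UU
U/II-1 ? I-1×I-2: uu|Uu|UU
U/II-2 aff ·: Uu|UU
U/II-3 ? I-1×I-2: uu|Uu|UU
U/II-4 aff I-1×I-2: Uu|UU
U/III-1 aff II-2×II-1: Uu|UU
U/III-2 aff II-2×II-1: Uu|UU
U/III-3 ? II-2×II-1: uu|Uu|UU
⇒ U over [I-1,I-2,II-1,II-2,II-3,II-4,III-1,III-2,III-3]: 499 consistent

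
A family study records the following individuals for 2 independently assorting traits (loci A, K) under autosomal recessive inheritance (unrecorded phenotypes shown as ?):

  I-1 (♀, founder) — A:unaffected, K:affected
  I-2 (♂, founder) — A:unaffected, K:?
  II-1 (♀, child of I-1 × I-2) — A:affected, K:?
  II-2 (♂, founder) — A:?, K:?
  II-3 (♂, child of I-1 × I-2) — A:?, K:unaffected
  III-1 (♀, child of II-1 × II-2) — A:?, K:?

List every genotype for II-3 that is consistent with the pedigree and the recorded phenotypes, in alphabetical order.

A/I-1 un ·: Aa
A/I-2 un ·: Aa
A/II-1 aff I-1×I-2: aa
A/II-2 ? ·: AA|Aa|aa
A/II-3 ? I-1×I-2: AA|Aa|aa
A/III-1 ? II-1×II-2: Aa|aa
⇒ A over [I-1,I-2,II-1,II-2,II-3,III-1]: 12 consistent
K/I-1 aff ·: kk
K/I-2 ? ·: KK|Kk
K/II-1 ? I-1×I-2: Kk|kk
K/II-2 ? ·: KK|Kk|kk
K/II-3 un I-1×I-2: Kk
K/III-1 ? II-1×II-2: KK|Kk|kk
⇒ K over [I-1,I-2,II-1,II-2,II-3,III-1]: 18 consistent

II-3 ∈ {AA Kk, Aa Kk, aa Kk}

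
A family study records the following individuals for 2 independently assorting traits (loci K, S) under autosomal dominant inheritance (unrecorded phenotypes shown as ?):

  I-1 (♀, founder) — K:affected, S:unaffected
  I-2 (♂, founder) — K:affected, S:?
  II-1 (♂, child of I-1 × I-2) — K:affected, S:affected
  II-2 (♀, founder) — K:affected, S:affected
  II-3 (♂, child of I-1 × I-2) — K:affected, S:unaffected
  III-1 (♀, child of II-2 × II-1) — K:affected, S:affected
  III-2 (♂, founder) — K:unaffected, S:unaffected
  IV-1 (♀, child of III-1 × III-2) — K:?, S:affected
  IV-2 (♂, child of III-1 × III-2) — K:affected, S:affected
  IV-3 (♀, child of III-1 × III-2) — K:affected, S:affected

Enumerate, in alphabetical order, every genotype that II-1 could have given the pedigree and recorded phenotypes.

II-1 ∈ {KK Ss, Kk Ss}

K/I-1 aff ·: Kk|KK
K/I-2 aff ·: Kk|KK
K/II-1 aff I-1×I-2: Kk|KK
K/II-2 aff ·: Kk|KK
K/II-3 aff I-1×I-2: Kk|KK
K/III-1 aff II-2×II-1: Kk|KK
K/III-2 un ·: kk
K/IV-1 ? III-1×III-2: kk|Kk
K/IV-2 aff III-1×III-2: Kk
K/IV-3 aff III-1×III-2: Kk
⇒ K over [I-1,I-2,II-1,II-2,II-3,III-1,III-2,IV-1,IV-2,IV-3]: 64 consistent
S/I-1 un ·: ss
S/I-2 ? ·: Ss
S/II-1 aff I-1×I-2: Ss
S/II-2 aff ·: Ss|SS
S/II-3 un I-1×I-2: ss
S/III-1 aff II-2×II-1: Ss|SS
S/III-2 un ·: ss
S/IV-1 aff III-1×III-2: Ss
S/IV-2 aff III-1×III-2: Ss
S/IV-3 aff III-1×III-2: Ss
⇒ S over [I-1,I-2,II-1,II-2,II-3,III-1,III-2,IV-1,IV-2,IV-3]: 4 consistent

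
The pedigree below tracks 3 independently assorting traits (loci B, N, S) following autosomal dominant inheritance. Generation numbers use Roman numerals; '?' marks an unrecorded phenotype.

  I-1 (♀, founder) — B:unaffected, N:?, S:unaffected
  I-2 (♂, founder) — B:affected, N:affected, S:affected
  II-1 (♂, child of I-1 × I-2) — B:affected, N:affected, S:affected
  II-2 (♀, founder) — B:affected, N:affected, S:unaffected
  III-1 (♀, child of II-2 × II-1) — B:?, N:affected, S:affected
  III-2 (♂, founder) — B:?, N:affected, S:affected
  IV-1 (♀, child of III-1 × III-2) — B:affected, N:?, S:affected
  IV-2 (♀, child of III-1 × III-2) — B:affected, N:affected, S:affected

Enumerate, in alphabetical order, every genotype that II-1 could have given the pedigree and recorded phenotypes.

II-1 ∈ {Bb NN Ss, Bb Nn Ss}

B/I-1 un ·: bb
B/I-2 aff ·: Bb|BB
B/II-1 aff I-1×I-2: Bb
B/II-2 aff ·: Bb|BB
B/III-1 ? II-2×II-1: bb|Bb|BB
B/III-2 ? ·: bb|Bb|BB
B/IV-1 aff III-1×III-2: Bb|BB
B/IV-2 aff III-1×III-2: Bb|BB
⇒ B over [I-1,I-2,II-1,II-2,III-1,III-2,IV-1,IV-2]: 64 consistent
N/I-1 ? ·: nn|Nn|NN
N/I-2 aff ·: Nn|NN
N/II-1 aff I-1×I-2: Nn|NN
N/II-2 aff ·: Nn|NN
N/III-1 aff II-2×II-1: Nn|NN
N/III-2 aff ·: Nn|NN
N/IV-1 ? III-1×III-2: nn|Nn|NN
N/IV-2 aff III-1×III-2: Nn|NN
⇒ N over [I-1,I-2,II-1,II-2,III-1,III-2,IV-1,IV-2]: 230 consistent
S/I-1 un ·: ss
S/I-2 aff ·: Ss|SS
S/II-1 aff I-1×I-2: Ss
S/II-2 un ·: ss
S/III-1 aff II-2×II-1: Ss
S/III-2 aff ·: Ss|SS
S/IV-1 aff III-1×III-2: Ss|SS
S/IV-2 aff III-1×III-2: Ss|SS
⇒ S over [I-1,I-2,II-1,II-2,III-1,III-2,IV-1,IV-2]: 16 consistent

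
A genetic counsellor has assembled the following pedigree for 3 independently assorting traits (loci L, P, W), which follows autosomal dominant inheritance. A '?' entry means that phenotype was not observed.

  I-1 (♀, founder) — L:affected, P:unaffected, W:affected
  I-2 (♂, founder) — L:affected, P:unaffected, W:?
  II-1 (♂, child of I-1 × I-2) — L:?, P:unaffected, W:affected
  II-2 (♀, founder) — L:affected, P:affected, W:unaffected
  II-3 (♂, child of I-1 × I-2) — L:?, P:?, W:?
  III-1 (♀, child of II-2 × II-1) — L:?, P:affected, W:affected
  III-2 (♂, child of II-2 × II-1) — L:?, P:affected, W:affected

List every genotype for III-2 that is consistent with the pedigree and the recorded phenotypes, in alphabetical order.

L/I-1 aff ·: Ll|LL
L/I-2 aff ·: Ll|LL
L/II-1 ? I-1×I-2: ll|Ll|LL
L/II-2 aff ·: Ll|LL
L/II-3 ? I-1×I-2: ll|Ll|LL
L/III-1 ? II-2×II-1: ll|Ll|LL
L/III-2 ? II-2×II-1: ll|Ll|LL
⇒ L over [I-1,I-2,II-1,II-2,II-3,III-1,III-2]: 146 consistent
P/I-1 un ·: pp
P/I-2 un ·: pp
P/II-1 un I-1×I-2: pp
P/II-2 aff ·: Pp|PP
P/II-3 ? I-1×I-2: pp
P/III-1 aff II-2×II-1: Pp
P/III-2 aff II-2×II-1: Pp
⇒ P over [I-1,I-2,II-1,II-2,II-3,III-1,III-2]: 2 consistent
W/I-1 aff ·: Ww|WW
W/I-2 ? ·: ww|Ww|WW
W/II-1 aff I-1×I-2: Ww|WW
W/II-2 un ·: ww
W/II-3 ? I-1×I-2: ww|Ww|WW
W/III-1 aff II-2×II-1: Ww
W/III-2 aff II-2×II-1: Ww
⇒ W over [I-1,I-2,II-1,II-2,II-3,III-1,III-2]: 18 consistent

III-2 ∈ {LL Pp Ww, Ll Pp Ww, ll Pp Ww}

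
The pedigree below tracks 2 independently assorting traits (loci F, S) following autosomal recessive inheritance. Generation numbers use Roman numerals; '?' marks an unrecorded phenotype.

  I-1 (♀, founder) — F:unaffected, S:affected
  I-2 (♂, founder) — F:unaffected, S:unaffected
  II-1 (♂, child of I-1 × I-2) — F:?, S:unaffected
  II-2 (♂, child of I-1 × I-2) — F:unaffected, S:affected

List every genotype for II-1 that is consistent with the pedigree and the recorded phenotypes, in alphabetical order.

F/I-1 un ·: FF|Ff
F/I-2 un ·: FF|Ff
F/II-1 ? I-1×I-2: FF|Ff|ff
F/II-2 un I-1×I-2: FF|Ff
⇒ F over [I-1,I-2,II-1,II-2]: 15 consistent
S/I-1 aff ·: ss
S/I-2 un ·: Ss
S/II-1 un I-1×I-2: Ss
S/II-2 aff I-1×I-2: ss
⇒ S over [I-1,I-2,II-1,II-2]: 1 consistent

II-1 ∈ {FF Ss, Ff Ss, ff Ss}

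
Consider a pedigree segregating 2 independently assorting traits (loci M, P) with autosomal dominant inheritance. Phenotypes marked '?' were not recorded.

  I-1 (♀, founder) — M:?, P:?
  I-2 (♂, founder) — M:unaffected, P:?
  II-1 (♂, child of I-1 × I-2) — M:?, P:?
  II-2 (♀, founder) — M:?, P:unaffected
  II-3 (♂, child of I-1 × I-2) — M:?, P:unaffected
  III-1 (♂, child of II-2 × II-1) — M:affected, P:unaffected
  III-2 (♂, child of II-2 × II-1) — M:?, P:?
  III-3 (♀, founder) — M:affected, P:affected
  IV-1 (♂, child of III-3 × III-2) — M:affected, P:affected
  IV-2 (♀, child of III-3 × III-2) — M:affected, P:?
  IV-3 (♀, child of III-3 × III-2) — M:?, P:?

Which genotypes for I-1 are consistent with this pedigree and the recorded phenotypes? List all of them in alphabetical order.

M/I-1 ? ·: mm|Mm|MM
M/I-2 un ·: mm
M/II-1 ? I-1×I-2: mm|Mm
M/II-2 ? ·: mm|Mm|MM
M/II-3 ? I-1×I-2: mm|Mm
M/III-1 aff II-2×II-1: Mm|MM
M/III-2 ? II-2×II-1: mm|Mm|MM
M/III-3 aff ·: Mm|MM
M/IV-1 aff III-3×III-2: Mm|MM
M/IV-2 aff III-3×III-2: Mm|MM
M/IV-3 ? III-3×III-2: mm|Mm|MM
⇒ M over [I-1,I-2,II-1,II-2,II-3,III-1,III-2,III-3,IV-1,IV-2,IV-3]: 564 consistent
P/I-1 ? ·: pp|Pp
P/I-2 ? ·: pp|Pp
P/II-1 ? I-1×I-2: pp|Pp
P/II-2 un ·: pp
P/II-3 un I-1×I-2: pp
P/III-1 un II-2×II-1: pp
P/III-2 ? II-2×II-1: pp|Pp
P/III-3 aff ·: Pp|PP
P/IV-1 aff III-3×III-2: Pp|PP
P/IV-2 ? III-3×III-2: pp|Pp|PP
P/IV-3 ? III-3×III-2: pp|Pp|PP
⇒ P over [I-1,I-2,II-1,II-2,II-3,III-1,III-2,III-3,IV-1,IV-2,IV-3]: 113 consistent

I-1 ∈ {MM Pp, MM pp, Mm Pp, Mm pp, mm Pp, mm pp}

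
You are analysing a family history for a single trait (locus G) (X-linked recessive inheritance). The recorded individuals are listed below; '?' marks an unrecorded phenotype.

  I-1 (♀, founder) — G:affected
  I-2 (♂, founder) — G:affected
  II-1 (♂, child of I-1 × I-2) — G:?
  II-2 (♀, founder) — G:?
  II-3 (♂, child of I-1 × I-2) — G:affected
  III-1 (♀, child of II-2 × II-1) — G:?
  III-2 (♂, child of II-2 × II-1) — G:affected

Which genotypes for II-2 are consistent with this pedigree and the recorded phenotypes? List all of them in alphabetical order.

II-2 ∈ {X^GX^g, X^gX^g}

G/I-1 aff ·: X^gX^g
G/I-2 aff ·: X^gY
G/II-1 ? I-1×I-2: X^gY
G/II-2 ? ·: X^GX^g|X^gX^g
G/II-3 aff I-1×I-2: X^gY
G/III-1 ? II-2×II-1: X^GX^g|X^gX^g
G/III-2 aff II-2×II-1: X^gY
⇒ G over [I-1,I-2,II-1,II-2,II-3,III-1,III-2]: 3 consistent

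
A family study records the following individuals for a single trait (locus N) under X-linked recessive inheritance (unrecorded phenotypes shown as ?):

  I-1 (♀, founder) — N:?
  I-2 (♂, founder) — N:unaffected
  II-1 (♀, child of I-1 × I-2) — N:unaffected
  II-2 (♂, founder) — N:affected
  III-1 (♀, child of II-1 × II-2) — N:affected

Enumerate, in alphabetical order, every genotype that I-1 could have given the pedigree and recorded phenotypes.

I-1 ∈ {X^NX^n, X^nX^n}

N/I-1 ? ·: X^NX^n|X^nX^n
N/I-2 un ·: X^NY
N/II-1 un I-1×I-2: X^NX^n
N/II-2 aff ·: X^nY
N/III-1 aff II-1×II-2: X^nX^n
⇒ N over [I-1,I-2,II-1,II-2,III-1]: 2 consistent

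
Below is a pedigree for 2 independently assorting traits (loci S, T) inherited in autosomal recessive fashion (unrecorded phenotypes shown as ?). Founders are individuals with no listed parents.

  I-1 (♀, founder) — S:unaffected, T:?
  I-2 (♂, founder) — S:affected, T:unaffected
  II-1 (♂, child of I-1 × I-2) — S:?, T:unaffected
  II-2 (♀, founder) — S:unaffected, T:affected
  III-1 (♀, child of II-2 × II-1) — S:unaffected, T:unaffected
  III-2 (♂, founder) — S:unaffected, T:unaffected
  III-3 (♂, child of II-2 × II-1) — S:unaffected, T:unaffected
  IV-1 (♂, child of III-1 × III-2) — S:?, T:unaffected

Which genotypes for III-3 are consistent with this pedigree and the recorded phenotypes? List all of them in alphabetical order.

III-3 ∈ {SS Tt, Ss Tt}

S/I-1 un ·: SS|Ss
S/I-2 aff ·: ss
S/II-1 ? I-1×I-2: Ss|ss
S/II-2 un ·: SS|Ss
S/III-1 un II-2×II-1: SS|Ss
S/III-2 un ·: SS|Ss
S/III-3 un II-2×II-1: SS|Ss
S/IV-1 ? III-1×III-2: SS|Ss|ss
⇒ S over [I-1,I-2,II-1,II-2,III-1,III-2,III-3,IV-1]: 74 consistent
T/I-1 ? ·: TT|Tt|tt
T/I-2 un ·: TT|Tt
T/II-1 un I-1×I-2: TT|Tt
T/II-2 aff ·: tt
T/III-1 un II-2×II-1: Tt
T/III-2 un ·: TT|Tt
T/III-3 un II-2×II-1: Tt
T/IV-1 un III-1×III-2: TT|Tt
⇒ T over [I-1,I-2,II-1,II-2,III-1,III-2,III-3,IV-1]: 36 consistent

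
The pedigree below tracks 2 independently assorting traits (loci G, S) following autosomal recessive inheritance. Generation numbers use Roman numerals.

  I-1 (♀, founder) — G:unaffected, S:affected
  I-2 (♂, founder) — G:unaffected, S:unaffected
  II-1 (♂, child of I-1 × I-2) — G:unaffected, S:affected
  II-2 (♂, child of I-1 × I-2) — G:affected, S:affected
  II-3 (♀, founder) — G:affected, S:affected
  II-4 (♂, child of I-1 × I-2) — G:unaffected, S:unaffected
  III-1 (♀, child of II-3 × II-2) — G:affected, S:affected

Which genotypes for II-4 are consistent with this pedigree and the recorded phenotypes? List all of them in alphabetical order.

II-4 ∈ {GG Ss, Gg Ss}

G/I-1 un ·: Gg
G/I-2 un ·: Gg
G/II-1 un I-1×I-2: GG|Gg
G/II-2 aff I-1×I-2: gg
G/II-3 aff ·: gg
G/II-4 un I-1×I-2: GG|Gg
G/III-1 aff II-3×II-2: gg
⇒ G over [I-1,I-2,II-1,II-2,II-3,II-4,III-1]: 4 consistent
S/I-1 aff ·: ss
S/I-2 un ·: Ss
S/II-1 aff I-1×I-2: ss
S/II-2 aff I-1×I-2: ss
S/II-3 aff ·: ss
S/II-4 un I-1×I-2: Ss
S/III-1 aff II-3×II-2: ss
⇒ S over [I-1,I-2,II-1,II-2,II-3,II-4,III-1]: 1 consistent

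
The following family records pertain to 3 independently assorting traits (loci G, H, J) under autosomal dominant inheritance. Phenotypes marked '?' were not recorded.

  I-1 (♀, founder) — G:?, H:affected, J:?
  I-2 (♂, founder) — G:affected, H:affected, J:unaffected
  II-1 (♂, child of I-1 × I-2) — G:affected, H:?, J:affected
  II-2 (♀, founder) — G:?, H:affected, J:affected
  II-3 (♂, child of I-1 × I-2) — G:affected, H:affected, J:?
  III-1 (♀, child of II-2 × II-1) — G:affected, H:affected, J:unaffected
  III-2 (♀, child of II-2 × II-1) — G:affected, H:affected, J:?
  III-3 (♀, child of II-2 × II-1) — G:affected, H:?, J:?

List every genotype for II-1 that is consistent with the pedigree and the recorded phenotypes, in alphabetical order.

G/I-1 ? ·: gg|Gg|GG
G/I-2 aff ·: Gg|GG
G/II-1 aff I-1×I-2: Gg|GG
G/II-2 ? ·: gg|Gg|GG
G/II-3 aff I-1×I-2: Gg|GG
G/III-1 aff II-2×II-1: Gg|GG
G/III-2 aff II-2×II-1: Gg|GG
G/III-3 aff II-2×II-1: Gg|GG
⇒ G over [I-1,I-2,II-1,II-2,II-3,III-1,III-2,III-3]: 206 consistent
H/I-1 aff ·: Hh|HH
H/I-2 aff ·: Hh|HH
H/II-1 ? I-1×I-2: hh|Hh|HH
H/II-2 aff ·: Hh|HH
H/II-3 aff I-1×I-2: Hh|HH
H/III-1 aff II-2×II-1: Hh|HH
H/III-2 aff II-2×II-1: Hh|HH
H/III-3 ? II-2×II-1: hh|Hh|HH
⇒ H over [I-1,I-2,II-1,II-2,II-3,III-1,III-2,III-3]: 189 consistent
J/I-1 ? ·: Jj|JJ
J/I-2 un ·: jj
J/II-1 aff I-1×I-2: Jj
J/II-2 aff ·: Jj
J/II-3 ? I-1×I-2: jj|Jj
J/III-1 un II-2×II-1: jj
J/III-2 ? II-2×II-1: jj|Jj|JJ
J/III-3 ? II-2×II-1: jj|Jj|JJ
⇒ J over [I-1,I-2,II-1,II-2,II-3,III-1,III-2,III-3]: 27 consistent

II-1 ∈ {GG HH Jj, GG Hh Jj, GG hh Jj, Gg HH Jj, Gg Hh Jj, Gg hh Jj}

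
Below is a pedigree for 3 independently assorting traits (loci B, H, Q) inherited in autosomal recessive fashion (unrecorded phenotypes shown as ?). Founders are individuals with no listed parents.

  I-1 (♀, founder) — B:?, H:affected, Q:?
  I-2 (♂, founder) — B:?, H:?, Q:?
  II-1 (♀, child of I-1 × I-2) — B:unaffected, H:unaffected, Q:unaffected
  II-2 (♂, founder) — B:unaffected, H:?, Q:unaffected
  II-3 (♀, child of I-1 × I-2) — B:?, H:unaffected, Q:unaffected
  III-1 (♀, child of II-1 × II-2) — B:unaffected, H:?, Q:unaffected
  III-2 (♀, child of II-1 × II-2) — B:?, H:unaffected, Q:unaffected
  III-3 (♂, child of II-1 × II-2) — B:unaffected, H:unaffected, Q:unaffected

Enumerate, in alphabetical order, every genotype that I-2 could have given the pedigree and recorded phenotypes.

I-2 ∈ {BB HH QQ, BB HH Qq, BB HH qq, BB Hh QQ, BB Hh Qq, BB Hh qq, Bb HH QQ, Bb HH Qq, Bb HH qq, Bb Hh QQ, Bb Hh Qq, Bb Hh qq, bb HH QQ, bb HH Qq, bb HH qq, bb Hh QQ, bb Hh Qq, bb Hh qq}

B/I-1 ? ·: BB|Bb|bb
B/I-2 ? ·: BB|Bb|bb
B/II-1 un I-1×I-2: BB|Bb
B/II-2 un ·: BB|Bb
B/II-3 ? I-1×I-2: BB|Bb|bb
B/III-1 un II-1×II-2: BB|Bb
B/III-2 ? II-1×II-2: BB|Bb|bb
B/III-3 un II-1×II-2: BB|Bb
⇒ B over [I-1,I-2,II-1,II-2,II-3,III-1,III-2,III-3]: 332 consistent
H/I-1 aff ·: hh
H/I-2 ? ·: HH|Hh
H/II-1 un I-1×I-2: Hh
H/II-2 ? ·: HH|Hh|hh
H/II-3 un I-1×I-2: Hh
H/III-1 ? II-1×II-2: HH|Hh|hh
H/III-2 un II-1×II-2: HH|Hh
H/III-3 un II-1×II-2: HH|Hh
⇒ H over [I-1,I-2,II-1,II-2,II-3,III-1,III-2,III-3]: 44 consistent
Q/I-1 ? ·: QQ|Qq|qq
Q/I-2 ? ·: QQ|Qq|qq
Q/II-1 un I-1×I-2: QQ|Qq
Q/II-2 un ·: QQ|Qq
Q/II-3 un I-1×I-2: QQ|Qq
Q/III-1 un II-1×II-2: QQ|Qq
Q/III-2 un II-1×II-2: QQ|Qq
Q/III-3 un II-1×II-2: QQ|Qq
⇒ Q over [I-1,I-2,II-1,II-2,II-3,III-1,III-2,III-3]: 223 consistent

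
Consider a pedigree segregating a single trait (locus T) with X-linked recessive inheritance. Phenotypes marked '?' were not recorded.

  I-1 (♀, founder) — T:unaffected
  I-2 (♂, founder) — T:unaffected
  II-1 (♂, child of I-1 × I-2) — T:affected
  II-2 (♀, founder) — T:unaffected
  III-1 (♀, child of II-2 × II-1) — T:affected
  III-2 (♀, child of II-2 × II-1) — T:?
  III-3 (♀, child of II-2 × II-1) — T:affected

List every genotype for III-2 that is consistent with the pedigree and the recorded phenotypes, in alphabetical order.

T/I-1 un ·: X^TX^t
T/I-2 un ·: X^TY
T/II-1 aff I-1×I-2: X^tY
T/II-2 un ·: X^TX^t
T/III-1 aff II-2×II-1: X^tX^t
T/III-2 ? II-2×II-1: X^TX^t|X^tX^t
T/III-3 aff II-2×II-1: X^tX^t
⇒ T over [I-1,I-2,II-1,II-2,III-1,III-2,III-3]: 2 consistent

III-2 ∈ {X^TX^t, X^tX^t}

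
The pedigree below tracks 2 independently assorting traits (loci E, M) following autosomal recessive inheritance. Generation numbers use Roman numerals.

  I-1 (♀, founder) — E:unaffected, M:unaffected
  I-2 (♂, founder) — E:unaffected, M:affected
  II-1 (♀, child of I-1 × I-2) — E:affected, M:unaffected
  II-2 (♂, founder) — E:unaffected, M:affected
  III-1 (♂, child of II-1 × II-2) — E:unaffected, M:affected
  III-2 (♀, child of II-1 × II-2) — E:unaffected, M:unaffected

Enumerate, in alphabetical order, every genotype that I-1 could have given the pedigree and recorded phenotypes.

I-1 ∈ {Ee MM, Ee Mm}

E/I-1 un ·: Ee
E/I-2 un ·: Ee
E/II-1 aff I-1×I-2: ee
E/II-2 un ·: EE|Ee
E/III-1 un II-1×II-2: Ee
E/III-2 un II-1×II-2: Ee
⇒ E over [I-1,I-2,II-1,II-2,III-1,III-2]: 2 consistent
M/I-1 un ·: MM|Mm
M/I-2 aff ·: mm
M/II-1 un I-1×I-2: Mm
M/II-2 aff ·: mm
M/III-1 aff II-1×II-2: mm
M/III-2 un II-1×II-2: Mm
⇒ M over [I-1,I-2,II-1,II-2,III-1,III-2]: 2 consistent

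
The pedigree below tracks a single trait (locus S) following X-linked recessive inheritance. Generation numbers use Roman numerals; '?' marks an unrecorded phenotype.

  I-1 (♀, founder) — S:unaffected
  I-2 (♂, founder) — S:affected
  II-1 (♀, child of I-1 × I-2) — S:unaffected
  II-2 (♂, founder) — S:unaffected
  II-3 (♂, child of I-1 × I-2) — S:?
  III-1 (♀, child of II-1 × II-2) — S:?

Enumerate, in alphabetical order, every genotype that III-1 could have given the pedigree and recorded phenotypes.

III-1 ∈ {X^SX^S, X^SX^s}

S/I-1 un ·: X^SX^S|X^SX^s
S/I-2 aff ·: X^sY
S/II-1 un I-1×I-2: X^SX^s
S/II-2 un ·: X^SY
S/II-3 ? I-1×I-2: X^SY|X^sY
S/III-1 ? II-1×II-2: X^SX^S|X^SX^s
⇒ S over [I-1,I-2,II-1,II-2,II-3,III-1]: 6 consistent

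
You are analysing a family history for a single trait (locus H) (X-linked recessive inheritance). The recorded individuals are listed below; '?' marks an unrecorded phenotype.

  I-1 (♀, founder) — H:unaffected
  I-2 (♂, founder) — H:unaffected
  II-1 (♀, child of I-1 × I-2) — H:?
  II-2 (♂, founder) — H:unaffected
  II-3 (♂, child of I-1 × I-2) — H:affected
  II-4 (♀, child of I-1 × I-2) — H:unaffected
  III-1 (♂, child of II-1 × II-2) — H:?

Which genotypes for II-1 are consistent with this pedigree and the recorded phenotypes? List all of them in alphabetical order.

II-1 ∈ {X^HX^H, X^HX^h}

H/I-1 un ·: X^HX^h
H/I-2 un ·: X^HY
H/II-1 ? I-1×I-2: X^HX^H|X^HX^h
H/II-2 un ·: X^HY
H/II-3 aff I-1×I-2: X^hY
H/II-4 un I-1×I-2: X^HX^H|X^HX^h
H/III-1 ? II-1×II-2: X^HY|X^hY
⇒ H over [I-1,I-2,II-1,II-2,II-3,II-4,III-1]: 6 consistent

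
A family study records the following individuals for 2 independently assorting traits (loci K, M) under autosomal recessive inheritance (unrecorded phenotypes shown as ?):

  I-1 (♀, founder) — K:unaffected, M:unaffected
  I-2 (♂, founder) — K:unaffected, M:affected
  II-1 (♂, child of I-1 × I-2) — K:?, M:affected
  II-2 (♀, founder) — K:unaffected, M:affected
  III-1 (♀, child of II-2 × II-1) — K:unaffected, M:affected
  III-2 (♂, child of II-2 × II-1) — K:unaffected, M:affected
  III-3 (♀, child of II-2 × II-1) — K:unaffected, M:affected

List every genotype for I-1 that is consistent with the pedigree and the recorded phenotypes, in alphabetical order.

I-1 ∈ {KK Mm, Kk Mm}

K/I-1 un ·: KK|Kk
K/I-2 un ·: KK|Kk
K/II-1 ? I-1×I-2: KK|Kk|kk
K/II-2 un ·: KK|Kk
K/III-1 un II-2×II-1: KK|Kk
K/III-2 un II-2×II-1: KK|Kk
K/III-3 un II-2×II-1: KK|Kk
⇒ K over [I-1,I-2,II-1,II-2,III-1,III-2,III-3]: 86 consistent
M/I-1 un ·: Mm
M/I-2 aff ·: mm
M/II-1 aff I-1×I-2: mm
M/II-2 aff ·: mm
M/III-1 aff II-2×II-1: mm
M/III-2 aff II-2×II-1: mm
M/III-3 aff II-2×II-1: mm
⇒ M over [I-1,I-2,II-1,II-2,III-1,III-2,III-3]: 1 consistent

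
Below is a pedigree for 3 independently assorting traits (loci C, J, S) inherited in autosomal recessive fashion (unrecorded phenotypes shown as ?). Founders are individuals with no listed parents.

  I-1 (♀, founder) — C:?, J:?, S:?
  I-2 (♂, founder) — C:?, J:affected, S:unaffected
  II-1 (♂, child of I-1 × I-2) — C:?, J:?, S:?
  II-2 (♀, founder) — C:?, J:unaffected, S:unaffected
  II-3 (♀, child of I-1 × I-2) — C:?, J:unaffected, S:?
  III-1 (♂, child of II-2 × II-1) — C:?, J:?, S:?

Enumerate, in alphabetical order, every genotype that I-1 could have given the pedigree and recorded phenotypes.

C/I-1 ? ·: CC|Cc|cc
C/I-2 ? ·: CC|Cc|cc
C/II-1 ? I-1×I-2: CC|Cc|cc
C/II-2 ? ·: CC|Cc|cc
C/II-3 ? I-1×I-2: CC|Cc|cc
C/III-1 ? II-2×II-1: CC|Cc|cc
⇒ C over [I-1,I-2,II-1,II-2,II-3,III-1]: 155 consistent
J/I-1 ? ·: JJ|Jj
J/I-2 aff ·: jj
J/II-1 ? I-1×I-2: Jj|jj
J/II-2 un ·: JJ|Jj
J/II-3 un I-1×I-2: Jj
J/III-1 ? II-2×II-1: JJ|Jj|jj
⇒ J over [I-1,I-2,II-1,II-2,II-3,III-1]: 13 consistent
S/I-1 ? ·: SS|Ss|ss
S/I-2 un ·: SS|Ss
S/II-1 ? I-1×I-2: SS|Ss|ss
S/II-2 un ·: SS|Ss
S/II-3 ? I-1×I-2: SS|Ss|ss
S/III-1 ? II-2×II-1: SS|Ss|ss
⇒ S over [I-1,I-2,II-1,II-2,II-3,III-1]: 89 consistent

I-1 ∈ {CC JJ SS, CC JJ Ss, CC JJ ss, CC Jj SS, CC Jj Ss, CC Jj ss, Cc JJ SS, Cc JJ Ss, Cc JJ ss, Cc Jj SS, Cc Jj Ss, Cc Jj ss, cc JJ SS, cc JJ Ss, cc JJ ss, cc Jj SS, cc Jj Ss, cc Jj ss}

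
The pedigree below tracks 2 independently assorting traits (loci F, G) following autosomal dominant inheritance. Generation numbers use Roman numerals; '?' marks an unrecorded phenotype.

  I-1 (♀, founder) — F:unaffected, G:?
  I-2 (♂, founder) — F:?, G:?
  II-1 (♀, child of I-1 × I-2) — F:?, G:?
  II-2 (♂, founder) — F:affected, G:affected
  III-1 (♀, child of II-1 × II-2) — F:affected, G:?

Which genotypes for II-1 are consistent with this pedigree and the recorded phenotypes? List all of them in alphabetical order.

F/I-1 un ·: ff
F/I-2 ? ·: ff|Ff|FF
F/II-1 ? I-1×I-2: ff|Ff
F/II-2 aff ·: Ff|FF
F/III-1 aff II-1×II-2: Ff|FF
⇒ F over [I-1,I-2,II-1,II-2,III-1]: 12 consistent
G/I-1 ? ·: gg|Gg|GG
G/I-2 ? ·: gg|Gg|GG
G/II-1 ? I-1×I-2: gg|Gg|GG
G/II-2 aff ·: Gg|GG
G/III-1 ? II-1×II-2: gg|Gg|GG
⇒ G over [I-1,I-2,II-1,II-2,III-1]: 59 consistent

II-1 ∈ {Ff GG, Ff Gg, Ff gg, ff GG, ff Gg, ff gg}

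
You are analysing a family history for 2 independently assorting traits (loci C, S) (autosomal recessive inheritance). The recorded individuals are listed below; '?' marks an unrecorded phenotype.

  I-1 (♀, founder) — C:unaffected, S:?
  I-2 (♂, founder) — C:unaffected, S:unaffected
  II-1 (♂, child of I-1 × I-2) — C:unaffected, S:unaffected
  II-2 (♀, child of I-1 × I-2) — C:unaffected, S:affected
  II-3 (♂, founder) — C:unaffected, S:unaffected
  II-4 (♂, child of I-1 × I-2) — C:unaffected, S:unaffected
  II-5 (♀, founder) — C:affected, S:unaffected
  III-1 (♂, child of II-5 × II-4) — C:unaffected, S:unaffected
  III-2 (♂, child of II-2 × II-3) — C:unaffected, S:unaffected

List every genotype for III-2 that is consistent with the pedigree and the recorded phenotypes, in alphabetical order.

C/I-1 un ·: CC|Cc
C/I-2 un ·: CC|Cc
C/II-1 un I-1×I-2: CC|Cc
C/II-2 un I-1×I-2: CC|Cc
C/II-3 un ·: CC|Cc
C/II-4 un I-1×I-2: CC|Cc
C/II-5 aff ·: cc
C/III-1 un II-5×II-4: Cc
C/III-2 un II-2×II-3: CC|Cc
⇒ C over [I-1,I-2,II-1,II-2,II-3,II-4,II-5,III-1,III-2]: 87 consistent
S/I-1 ? ·: Ss|ss
S/I-2 un ·: Ss
S/II-1 un I-1×I-2: SS|Ss
S/II-2 aff I-1×I-2: ss
S/II-3 un ·: SS|Ss
S/II-4 un I-1×I-2: SS|Ss
S/II-5 un ·: SS|Ss
S/III-1 un II-5×II-4: SS|Ss
S/III-2 un II-2×II-3: Ss
⇒ S over [I-1,I-2,II-1,II-2,II-3,II-4,II-5,III-1,III-2]: 36 consistent

III-2 ∈ {CC Ss, Cc Ss}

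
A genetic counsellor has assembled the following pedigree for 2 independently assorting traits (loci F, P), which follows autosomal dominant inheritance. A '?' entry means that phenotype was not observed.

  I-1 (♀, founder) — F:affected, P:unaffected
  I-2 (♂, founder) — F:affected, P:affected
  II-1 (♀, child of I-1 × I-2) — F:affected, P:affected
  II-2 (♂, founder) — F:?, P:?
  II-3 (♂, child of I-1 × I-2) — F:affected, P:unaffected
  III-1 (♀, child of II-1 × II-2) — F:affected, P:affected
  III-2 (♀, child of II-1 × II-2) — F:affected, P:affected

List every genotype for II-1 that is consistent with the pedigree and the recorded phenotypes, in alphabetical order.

F/I-1 aff ·: Ff|FF
F/I-2 aff ·: Ff|FF
F/II-1 aff I-1×I-2: Ff|FF
F/II-2 ? ·: ff|Ff|FF
F/II-3 aff I-1×I-2: Ff|FF
F/III-1 aff II-1×II-2: Ff|FF
F/III-2 aff II-1×II-2: Ff|FF
⇒ F over [I-1,I-2,II-1,II-2,II-3,III-1,III-2]: 96 consistent
P/I-1 un ·: pp
P/I-2 aff ·: Pp
P/II-1 aff I-1×I-2: Pp
P/II-2 ? ·: pp|Pp|PP
P/II-3 un I-1×I-2: pp
P/III-1 aff II-1×II-2: Pp|PP
P/III-2 aff II-1×II-2: Pp|PP
⇒ P over [I-1,I-2,II-1,II-2,II-3,III-1,III-2]: 9 consistent

II-1 ∈ {FF Pp, Ff Pp}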